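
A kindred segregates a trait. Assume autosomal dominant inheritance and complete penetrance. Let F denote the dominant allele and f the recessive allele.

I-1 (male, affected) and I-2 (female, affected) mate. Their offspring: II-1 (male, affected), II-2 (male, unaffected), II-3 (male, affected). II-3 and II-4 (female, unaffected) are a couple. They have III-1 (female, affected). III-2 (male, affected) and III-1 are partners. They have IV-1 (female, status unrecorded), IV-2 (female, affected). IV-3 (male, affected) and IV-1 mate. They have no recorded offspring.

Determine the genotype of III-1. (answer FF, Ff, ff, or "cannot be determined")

From phenotype alone, III-1 is FF or Ff.
III-1 is affected so carries F and received f from II-4 (ff), so III-1 is Ff.

Ff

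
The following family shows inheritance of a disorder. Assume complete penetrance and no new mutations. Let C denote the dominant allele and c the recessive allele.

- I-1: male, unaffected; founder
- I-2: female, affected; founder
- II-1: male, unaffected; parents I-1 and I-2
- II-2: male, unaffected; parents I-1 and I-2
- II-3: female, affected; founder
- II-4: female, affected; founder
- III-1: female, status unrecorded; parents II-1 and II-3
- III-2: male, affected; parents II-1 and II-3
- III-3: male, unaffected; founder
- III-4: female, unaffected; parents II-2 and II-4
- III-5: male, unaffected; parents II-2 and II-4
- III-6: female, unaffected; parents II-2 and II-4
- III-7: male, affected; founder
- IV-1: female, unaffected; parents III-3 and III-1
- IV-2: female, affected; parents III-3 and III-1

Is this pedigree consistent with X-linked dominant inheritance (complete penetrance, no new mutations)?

A consistent assignment under X-linked dominant exists: I-1 X^c Y, I-2 X^C X^c, II-1 X^c Y, II-2 X^c Y, II-3 X^C X^C, II-4 X^C X^c, III-1 X^C X^c, III-2 X^C Y, III-3 X^c Y, III-4 X^c X^c, III-5 X^c Y, III-6 X^c X^c, III-7 X^C Y, IV-1 X^c X^c, IV-2 X^C X^c.
In this assignment every recorded phenotype matches its genotype and every non-founder's genotype is obtainable from its parents' genotypes, so the pedigree is consistent.

Yes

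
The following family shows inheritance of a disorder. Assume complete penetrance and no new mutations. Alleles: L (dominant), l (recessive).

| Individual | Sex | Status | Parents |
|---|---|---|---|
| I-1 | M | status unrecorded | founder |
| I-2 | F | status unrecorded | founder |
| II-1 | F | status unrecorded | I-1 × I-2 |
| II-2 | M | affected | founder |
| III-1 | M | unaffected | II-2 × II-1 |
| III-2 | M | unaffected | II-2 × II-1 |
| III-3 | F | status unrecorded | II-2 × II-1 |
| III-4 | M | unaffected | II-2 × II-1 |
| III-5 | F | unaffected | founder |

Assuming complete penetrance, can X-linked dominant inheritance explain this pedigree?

A consistent assignment under X-linked dominant exists: I-1 X^L Y, I-2 X^L X^l, II-1 X^L X^l, II-2 X^L Y, III-1 X^l Y, III-2 X^l Y, III-3 X^L X^L, III-4 X^l Y, III-5 X^l X^l.
In this assignment every recorded phenotype matches its genotype and every non-founder's genotype is obtainable from its parents' genotypes, so the pedigree is consistent.

Yes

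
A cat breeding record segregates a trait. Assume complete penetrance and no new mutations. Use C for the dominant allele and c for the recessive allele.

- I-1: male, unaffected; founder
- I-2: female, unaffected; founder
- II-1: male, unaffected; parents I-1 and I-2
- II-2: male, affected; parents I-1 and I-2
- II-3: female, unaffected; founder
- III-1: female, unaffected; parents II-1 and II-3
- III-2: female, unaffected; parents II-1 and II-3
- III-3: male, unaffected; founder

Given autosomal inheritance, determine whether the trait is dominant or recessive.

I-1 and I-2 are both unaffected yet have an affected child II-2. Under dominance, an affected child requires at least one affected parent, so the trait cannot be dominant.

recessive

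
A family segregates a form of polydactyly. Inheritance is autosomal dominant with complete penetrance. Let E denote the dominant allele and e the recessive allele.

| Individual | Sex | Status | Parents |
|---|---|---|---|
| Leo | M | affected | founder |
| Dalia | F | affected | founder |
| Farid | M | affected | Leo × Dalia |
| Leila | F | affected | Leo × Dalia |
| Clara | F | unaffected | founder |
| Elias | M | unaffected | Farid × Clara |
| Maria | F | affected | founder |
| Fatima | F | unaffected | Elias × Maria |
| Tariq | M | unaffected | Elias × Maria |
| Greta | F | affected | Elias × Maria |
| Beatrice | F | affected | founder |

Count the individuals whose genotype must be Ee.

Obligate heterozygotes: Farid is affected so carries E and passed e to Elias (ee), so Farid is Ee; Maria is affected so carries E and passed e to Fatima (ee), so Maria is Ee; Greta is affected so carries E and received e from Elias (ee), so Greta is Ee.
Every other individual is either homozygous by phenotype or has at least one consistent homozygous assignment, so the count is 3.

3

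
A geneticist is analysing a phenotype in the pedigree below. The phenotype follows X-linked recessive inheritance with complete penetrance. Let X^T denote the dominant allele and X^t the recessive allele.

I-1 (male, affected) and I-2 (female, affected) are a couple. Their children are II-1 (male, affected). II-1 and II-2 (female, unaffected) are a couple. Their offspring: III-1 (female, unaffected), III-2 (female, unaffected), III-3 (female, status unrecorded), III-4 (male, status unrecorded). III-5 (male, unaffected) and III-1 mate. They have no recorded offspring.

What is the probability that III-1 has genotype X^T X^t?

III-1 is unaffected so carries T and received t from II-1 (X^t Y), so III-1 is X^T X^t, giving P(X^T X^t) = 1.

1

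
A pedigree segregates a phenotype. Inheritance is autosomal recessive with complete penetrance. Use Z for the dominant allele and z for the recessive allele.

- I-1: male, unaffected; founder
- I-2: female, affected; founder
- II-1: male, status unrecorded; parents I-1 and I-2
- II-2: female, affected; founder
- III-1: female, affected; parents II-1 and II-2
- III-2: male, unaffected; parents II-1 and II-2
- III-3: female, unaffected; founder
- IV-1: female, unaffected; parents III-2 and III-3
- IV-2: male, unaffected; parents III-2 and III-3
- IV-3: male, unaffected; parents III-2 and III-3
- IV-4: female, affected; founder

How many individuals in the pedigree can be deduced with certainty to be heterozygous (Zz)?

2

Obligate heterozygotes: II-1 passed Z to III-2 (Zz, whose z came from II-2) and received z from I-2 (zz), so II-1 is Zz; III-2 is unaffected so carries Z and received z from II-2 (zz), so III-2 is Zz.
Every other individual is either homozygous by phenotype or has at least one consistent homozygous assignment, so the count is 2.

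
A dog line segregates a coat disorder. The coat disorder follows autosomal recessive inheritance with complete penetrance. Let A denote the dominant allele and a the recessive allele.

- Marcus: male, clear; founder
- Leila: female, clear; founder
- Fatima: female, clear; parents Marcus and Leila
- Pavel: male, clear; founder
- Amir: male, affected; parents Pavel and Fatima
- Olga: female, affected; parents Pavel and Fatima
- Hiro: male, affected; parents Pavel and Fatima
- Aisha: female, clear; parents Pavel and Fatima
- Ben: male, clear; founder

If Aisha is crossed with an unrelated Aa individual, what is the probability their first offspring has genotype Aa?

Pavel is clear so carries A and passed a to Amir (aa), so Pavel is Aa.
Fatima is clear so carries A and passed a to Amir (aa), so Fatima is Aa.
Aisha is a clear offspring of Pavel (Aa) × Fatima (Aa), whose cross gives 1/4 AA : 1/2 Aa : 1/4 aa; conditioning on being clear, Aisha is AA with probability 1/3, Aa with probability 2/3.
Summing over parental genotype combinations, P(offspring has genotype Aa) = 1/3·1/2 + 2/3·1/2 = 1/2.

1/2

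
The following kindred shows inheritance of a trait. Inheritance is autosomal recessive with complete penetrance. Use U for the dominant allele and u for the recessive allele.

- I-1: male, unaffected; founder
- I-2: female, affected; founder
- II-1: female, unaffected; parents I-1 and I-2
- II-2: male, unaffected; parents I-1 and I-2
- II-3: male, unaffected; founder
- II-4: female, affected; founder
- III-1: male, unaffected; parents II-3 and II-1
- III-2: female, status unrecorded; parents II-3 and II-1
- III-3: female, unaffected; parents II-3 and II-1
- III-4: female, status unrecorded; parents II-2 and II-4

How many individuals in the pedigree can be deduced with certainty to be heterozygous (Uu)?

Obligate heterozygotes: II-1 is unaffected so carries U and received u from I-2 (uu), so II-1 is Uu; II-2 is unaffected so carries U and received u from I-2 (uu), so II-2 is Uu.
Every other individual is either homozygous by phenotype or has at least one consistent homozygous assignment, so the count is 2.

2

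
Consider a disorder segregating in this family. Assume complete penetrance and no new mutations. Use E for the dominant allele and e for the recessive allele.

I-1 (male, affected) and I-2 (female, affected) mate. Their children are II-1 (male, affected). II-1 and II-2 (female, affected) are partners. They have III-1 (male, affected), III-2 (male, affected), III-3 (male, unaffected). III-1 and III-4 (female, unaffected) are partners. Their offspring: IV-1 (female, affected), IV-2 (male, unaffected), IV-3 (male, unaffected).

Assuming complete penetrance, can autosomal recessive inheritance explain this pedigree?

No

Under autosomal recessive, III-3 (unaffected, male) cannot arise from II-1 (affected) × II-2 (affected).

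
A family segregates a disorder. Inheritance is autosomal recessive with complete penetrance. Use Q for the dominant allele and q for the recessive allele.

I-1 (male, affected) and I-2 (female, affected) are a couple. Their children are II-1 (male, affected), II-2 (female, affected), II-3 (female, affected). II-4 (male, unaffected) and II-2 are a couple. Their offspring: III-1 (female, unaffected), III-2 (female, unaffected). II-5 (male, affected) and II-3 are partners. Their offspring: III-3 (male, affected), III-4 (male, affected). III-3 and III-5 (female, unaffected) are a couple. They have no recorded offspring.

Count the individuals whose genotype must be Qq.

2

Obligate heterozygotes: III-1 is unaffected so carries Q and received q from II-2 (qq), so III-1 is Qq; III-2 is unaffected so carries Q and received q from II-2 (qq), so III-2 is Qq.
Every other individual is either homozygous by phenotype or has at least one consistent homozygous assignment, so the count is 2.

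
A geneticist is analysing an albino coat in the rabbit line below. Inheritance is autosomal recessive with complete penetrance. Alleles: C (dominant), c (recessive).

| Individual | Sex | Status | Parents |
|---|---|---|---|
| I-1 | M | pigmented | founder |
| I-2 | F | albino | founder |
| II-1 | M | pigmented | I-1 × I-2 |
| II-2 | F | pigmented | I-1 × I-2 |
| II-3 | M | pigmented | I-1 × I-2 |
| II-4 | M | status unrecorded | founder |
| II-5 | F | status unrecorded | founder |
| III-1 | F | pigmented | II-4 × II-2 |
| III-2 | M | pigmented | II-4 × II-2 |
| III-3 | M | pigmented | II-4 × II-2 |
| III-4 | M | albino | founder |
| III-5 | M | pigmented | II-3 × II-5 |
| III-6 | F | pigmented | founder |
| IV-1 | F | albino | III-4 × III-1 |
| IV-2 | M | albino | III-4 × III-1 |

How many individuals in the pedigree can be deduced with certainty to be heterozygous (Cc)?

Obligate heterozygotes: II-1 is pigmented so carries C and received c from I-2 (cc), so II-1 is Cc; II-2 is pigmented so carries C and received c from I-2 (cc), so II-2 is Cc; II-3 is pigmented so carries C and received c from I-2 (cc), so II-3 is Cc; III-1 is pigmented so carries C and passed c to IV-1 (cc), so III-1 is Cc.
Every other individual is either homozygous by phenotype or has at least one consistent homozygous assignment, so the count is 4.

4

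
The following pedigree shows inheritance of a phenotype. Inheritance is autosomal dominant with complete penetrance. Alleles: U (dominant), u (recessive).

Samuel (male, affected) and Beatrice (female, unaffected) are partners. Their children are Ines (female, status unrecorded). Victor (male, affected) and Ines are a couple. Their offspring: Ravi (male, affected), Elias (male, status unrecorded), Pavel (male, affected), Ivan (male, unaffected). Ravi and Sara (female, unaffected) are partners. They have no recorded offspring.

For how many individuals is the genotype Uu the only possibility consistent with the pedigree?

1

Obligate heterozygotes: Victor is affected so carries U and passed u to Ivan (uu), so Victor is Uu.
Every other individual is either homozygous by phenotype or has at least one consistent homozygous assignment, so the count is 1.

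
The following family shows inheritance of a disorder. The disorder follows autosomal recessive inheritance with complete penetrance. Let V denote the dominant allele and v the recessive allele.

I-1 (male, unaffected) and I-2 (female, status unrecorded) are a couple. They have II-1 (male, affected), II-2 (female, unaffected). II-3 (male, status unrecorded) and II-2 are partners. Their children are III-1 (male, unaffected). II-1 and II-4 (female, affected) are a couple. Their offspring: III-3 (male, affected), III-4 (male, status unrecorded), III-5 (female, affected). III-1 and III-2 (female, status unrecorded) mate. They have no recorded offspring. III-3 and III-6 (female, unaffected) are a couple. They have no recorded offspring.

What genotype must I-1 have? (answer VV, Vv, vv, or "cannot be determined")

From phenotype alone, I-1 is VV or Vv.
I-1 is unaffected so carries V and passed v to II-1 (vv), so I-1 is Vv.

Vv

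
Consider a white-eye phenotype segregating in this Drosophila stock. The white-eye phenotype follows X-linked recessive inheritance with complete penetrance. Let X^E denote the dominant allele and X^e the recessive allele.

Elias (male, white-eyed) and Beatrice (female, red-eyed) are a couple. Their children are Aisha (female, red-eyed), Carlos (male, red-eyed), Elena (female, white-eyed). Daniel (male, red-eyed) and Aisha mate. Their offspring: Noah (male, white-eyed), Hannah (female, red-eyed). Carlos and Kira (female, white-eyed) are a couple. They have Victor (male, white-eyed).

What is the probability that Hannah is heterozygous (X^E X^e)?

Daniel is red-eyed, so Daniel is X^E Y.
Aisha is red-eyed so carries E and received e from Elias (X^e Y), so Aisha is X^E X^e.
Their cross gives offspring ratios 1/2 X^E X^E : 1/2 X^E X^e. Conditioning on Hannah being red-eyed, P(X^E X^e) = 1/2 / 1 = 1/2.

1/2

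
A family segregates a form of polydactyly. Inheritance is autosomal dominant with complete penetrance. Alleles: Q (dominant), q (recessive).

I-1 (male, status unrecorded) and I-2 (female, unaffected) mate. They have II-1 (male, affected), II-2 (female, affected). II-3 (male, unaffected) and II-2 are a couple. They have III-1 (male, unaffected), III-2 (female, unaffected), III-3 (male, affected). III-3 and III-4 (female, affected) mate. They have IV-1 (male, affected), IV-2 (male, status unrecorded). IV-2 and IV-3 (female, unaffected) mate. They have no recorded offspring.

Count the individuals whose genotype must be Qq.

Obligate heterozygotes: II-1 is affected so carries Q and received q from I-2 (qq), so II-1 is Qq; II-2 is affected so carries Q and received q from I-2 (qq), so II-2 is Qq; III-3 is affected so carries Q and received q from II-3 (qq), so III-3 is Qq.
Every other individual is either homozygous by phenotype or has at least one consistent homozygous assignment, so the count is 3.

3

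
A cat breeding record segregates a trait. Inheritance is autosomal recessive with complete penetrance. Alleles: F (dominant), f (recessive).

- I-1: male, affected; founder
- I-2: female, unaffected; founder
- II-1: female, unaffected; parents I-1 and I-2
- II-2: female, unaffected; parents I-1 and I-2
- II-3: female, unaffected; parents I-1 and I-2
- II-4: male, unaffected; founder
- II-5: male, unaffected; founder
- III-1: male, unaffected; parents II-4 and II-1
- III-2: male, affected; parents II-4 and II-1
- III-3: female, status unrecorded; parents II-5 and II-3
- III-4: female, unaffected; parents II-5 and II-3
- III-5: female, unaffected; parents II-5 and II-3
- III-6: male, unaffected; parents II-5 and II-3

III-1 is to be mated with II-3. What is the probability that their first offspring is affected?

1/6

II-4 is unaffected so carries F and passed f to III-2 (ff), so II-4 is Ff.
II-1 is unaffected so carries F and received f from I-1 (ff), so II-1 is Ff.
III-1 is an unaffected offspring of II-4 (Ff) × II-1 (Ff), whose cross gives 1/4 FF : 1/2 Ff : 1/4 ff; conditioning on being unaffected, III-1 is FF with probability 1/3, Ff with probability 2/3.
II-3 is unaffected so carries F and received f from I-1 (ff), so II-3 is Ff.
Summing over parental genotype combinations, P(offspring is affected) = 2/3·1/4 = 1/6.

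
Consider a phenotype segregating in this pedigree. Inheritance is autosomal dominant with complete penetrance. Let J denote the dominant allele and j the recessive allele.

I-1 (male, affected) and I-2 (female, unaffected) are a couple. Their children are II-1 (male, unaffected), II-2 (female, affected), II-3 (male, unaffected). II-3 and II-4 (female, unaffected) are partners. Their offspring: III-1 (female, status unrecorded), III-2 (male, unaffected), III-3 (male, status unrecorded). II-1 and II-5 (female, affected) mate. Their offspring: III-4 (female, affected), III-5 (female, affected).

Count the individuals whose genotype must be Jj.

Obligate heterozygotes: I-1 is affected so carries J and passed j to II-1 (jj), so I-1 is Jj; II-2 is affected so carries J and received j from I-2 (jj), so II-2 is Jj; III-4 is affected so carries J and received j from II-1 (jj), so III-4 is Jj; III-5 is affected so carries J and received j from II-1 (jj), so III-5 is Jj.
Every other individual is either homozygous by phenotype or has at least one consistent homozygous assignment, so the count is 4.

4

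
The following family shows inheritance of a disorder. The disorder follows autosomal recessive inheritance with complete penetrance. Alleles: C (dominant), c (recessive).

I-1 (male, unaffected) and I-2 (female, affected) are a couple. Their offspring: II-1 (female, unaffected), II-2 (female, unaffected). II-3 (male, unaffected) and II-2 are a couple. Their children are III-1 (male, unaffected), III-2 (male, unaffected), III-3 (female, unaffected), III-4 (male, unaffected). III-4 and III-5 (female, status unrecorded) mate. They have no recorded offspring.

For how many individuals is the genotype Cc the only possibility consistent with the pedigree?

Obligate heterozygotes: II-1 is unaffected so carries C and received c from I-2 (cc), so II-1 is Cc; II-2 is unaffected so carries C and received c from I-2 (cc), so II-2 is Cc.
Every other individual is either homozygous by phenotype or has at least one consistent homozygous assignment, so the count is 2.

2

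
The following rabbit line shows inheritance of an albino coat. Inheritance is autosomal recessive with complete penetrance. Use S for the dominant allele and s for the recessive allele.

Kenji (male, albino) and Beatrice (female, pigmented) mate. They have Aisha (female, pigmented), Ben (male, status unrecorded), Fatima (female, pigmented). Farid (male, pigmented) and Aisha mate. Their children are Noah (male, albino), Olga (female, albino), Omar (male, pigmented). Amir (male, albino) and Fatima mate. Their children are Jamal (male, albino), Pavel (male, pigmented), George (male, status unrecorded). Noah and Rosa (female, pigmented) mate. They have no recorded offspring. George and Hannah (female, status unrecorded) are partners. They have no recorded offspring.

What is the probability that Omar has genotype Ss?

2/3

Farid is pigmented so carries S and passed s to Noah (ss), so Farid is Ss.
Aisha is pigmented so carries S and received s from Kenji (ss), so Aisha is Ss.
Their cross gives offspring ratios 1/4 SS : 1/2 Ss : 1/4 ss. Conditioning on Omar being pigmented, P(Ss) = 1/2 / 3/4 = 2/3.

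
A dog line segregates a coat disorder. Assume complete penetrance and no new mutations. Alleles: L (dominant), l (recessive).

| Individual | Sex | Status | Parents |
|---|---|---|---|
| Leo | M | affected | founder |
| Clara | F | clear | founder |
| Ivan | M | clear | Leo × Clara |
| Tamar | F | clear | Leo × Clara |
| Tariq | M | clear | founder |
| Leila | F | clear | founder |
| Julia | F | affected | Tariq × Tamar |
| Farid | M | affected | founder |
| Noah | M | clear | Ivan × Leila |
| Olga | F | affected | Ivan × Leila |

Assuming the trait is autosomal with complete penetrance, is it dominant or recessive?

Tariq and Tamar are both clear yet have an affected child Julia. Under dominance, an affected child requires at least one affected parent, so the trait cannot be dominant.

recessive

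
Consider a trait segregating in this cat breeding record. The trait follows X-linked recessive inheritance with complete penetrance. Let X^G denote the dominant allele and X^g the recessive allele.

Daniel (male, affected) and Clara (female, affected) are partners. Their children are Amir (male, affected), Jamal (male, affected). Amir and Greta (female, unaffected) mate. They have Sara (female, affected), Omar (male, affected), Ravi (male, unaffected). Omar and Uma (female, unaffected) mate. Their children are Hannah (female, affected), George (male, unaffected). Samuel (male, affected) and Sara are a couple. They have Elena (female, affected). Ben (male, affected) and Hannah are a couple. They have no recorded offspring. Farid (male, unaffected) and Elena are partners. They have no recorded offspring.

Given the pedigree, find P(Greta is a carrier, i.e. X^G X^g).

1

Greta is unaffected so carries G and passed g to Sara (X^g X^g), so Greta is X^G X^g, giving P(X^G X^g) = 1.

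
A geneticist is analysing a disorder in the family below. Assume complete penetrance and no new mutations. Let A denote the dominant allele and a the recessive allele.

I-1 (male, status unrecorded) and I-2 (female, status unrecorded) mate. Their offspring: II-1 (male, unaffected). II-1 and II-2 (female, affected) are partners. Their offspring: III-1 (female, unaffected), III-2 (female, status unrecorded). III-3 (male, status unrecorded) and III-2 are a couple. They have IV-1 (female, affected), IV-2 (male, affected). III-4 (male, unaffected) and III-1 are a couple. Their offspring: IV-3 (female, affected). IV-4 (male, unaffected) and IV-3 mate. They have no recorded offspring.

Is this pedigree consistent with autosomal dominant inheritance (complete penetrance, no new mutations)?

Under autosomal dominant, IV-3 (affected, female) cannot arise from III-4 (unaffected) × III-1 (unaffected).

No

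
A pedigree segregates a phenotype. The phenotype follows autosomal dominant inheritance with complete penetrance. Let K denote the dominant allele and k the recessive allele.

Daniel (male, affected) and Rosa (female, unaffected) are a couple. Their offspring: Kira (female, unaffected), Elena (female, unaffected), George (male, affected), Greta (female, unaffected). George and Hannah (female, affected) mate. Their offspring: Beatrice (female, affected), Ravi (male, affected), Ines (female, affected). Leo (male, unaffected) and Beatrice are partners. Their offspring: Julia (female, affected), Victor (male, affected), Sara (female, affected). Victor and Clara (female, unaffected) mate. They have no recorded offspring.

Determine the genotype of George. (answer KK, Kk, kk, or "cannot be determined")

From phenotype alone, George is KK or Kk.
George is affected so carries K and received k from Rosa (kk), so George is Kk.

Kk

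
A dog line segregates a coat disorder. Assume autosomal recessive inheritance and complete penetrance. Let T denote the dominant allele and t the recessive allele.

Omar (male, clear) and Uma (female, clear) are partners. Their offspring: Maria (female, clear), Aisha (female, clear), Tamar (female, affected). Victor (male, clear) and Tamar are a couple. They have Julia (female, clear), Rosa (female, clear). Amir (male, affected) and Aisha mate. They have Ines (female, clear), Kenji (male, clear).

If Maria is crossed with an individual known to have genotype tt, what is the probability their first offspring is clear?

Omar is clear so carries T and passed t to Tamar (tt), so Omar is Tt.
Uma is clear so carries T and passed t to Tamar (tt), so Uma is Tt.
Maria is a clear offspring of Omar (Tt) × Uma (Tt), whose cross gives 1/4 TT : 1/2 Tt : 1/4 tt; conditioning on being clear, Maria is TT with probability 1/3, Tt with probability 2/3.
Summing over parental genotype combinations, P(offspring is clear) = 1/3·1 + 2/3·1/2 = 2/3.

2/3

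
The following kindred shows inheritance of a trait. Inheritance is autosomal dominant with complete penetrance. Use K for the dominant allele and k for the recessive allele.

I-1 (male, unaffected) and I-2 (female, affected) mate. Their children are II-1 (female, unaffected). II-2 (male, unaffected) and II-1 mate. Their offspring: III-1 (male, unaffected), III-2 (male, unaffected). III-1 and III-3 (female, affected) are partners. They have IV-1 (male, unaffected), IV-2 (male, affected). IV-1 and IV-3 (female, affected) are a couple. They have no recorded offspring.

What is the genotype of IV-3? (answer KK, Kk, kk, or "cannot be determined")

IV-3's phenotype allows KK or Kk, and no parent or child forces a single allele at both positions; consistent genotype assignments exist with IV-3 as KK or Kk.

cannot be determined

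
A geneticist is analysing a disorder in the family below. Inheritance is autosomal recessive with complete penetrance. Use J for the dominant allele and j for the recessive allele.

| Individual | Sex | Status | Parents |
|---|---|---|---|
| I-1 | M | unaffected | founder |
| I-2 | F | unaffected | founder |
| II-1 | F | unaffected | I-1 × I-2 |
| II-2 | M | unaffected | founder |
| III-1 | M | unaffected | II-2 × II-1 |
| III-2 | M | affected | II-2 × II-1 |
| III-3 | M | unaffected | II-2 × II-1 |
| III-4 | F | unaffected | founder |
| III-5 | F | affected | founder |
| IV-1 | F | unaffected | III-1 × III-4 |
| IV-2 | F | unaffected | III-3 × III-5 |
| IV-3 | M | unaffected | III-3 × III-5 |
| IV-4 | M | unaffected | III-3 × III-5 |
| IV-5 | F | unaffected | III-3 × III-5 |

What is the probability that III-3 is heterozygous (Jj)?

II-2 is unaffected so carries J and passed j to III-2 (jj), so II-2 is Jj.
II-1 is unaffected so carries J and passed j to III-2 (jj), so II-1 is Jj.
Their cross gives offspring ratios 1/4 JJ : 1/2 Jj : 1/4 jj. Conditioning on III-3 being unaffected, P(Jj) = 1/2 / 3/4 = 2/3 before taking III-3's own offspring into account.
III-5 is affected, so III-5 is jj.
Now use III-3's offspring. Probability of each recorded status — unaffected daughter IV-2: 1/2 if III-3 is Jj, 1 if JJ; unaffected son IV-3: 1/2 if III-3 is Jj, 1 if JJ; unaffected son IV-4: 1/2 if III-3 is Jj, 1 if JJ; unaffected daughter IV-5: 1/2 if III-3 is Jj, 1 if JJ.
Bayes: P(Jj) = 2/3·1/16 / (2/3·1/16 + 1/3·1) = 1/9.

1/9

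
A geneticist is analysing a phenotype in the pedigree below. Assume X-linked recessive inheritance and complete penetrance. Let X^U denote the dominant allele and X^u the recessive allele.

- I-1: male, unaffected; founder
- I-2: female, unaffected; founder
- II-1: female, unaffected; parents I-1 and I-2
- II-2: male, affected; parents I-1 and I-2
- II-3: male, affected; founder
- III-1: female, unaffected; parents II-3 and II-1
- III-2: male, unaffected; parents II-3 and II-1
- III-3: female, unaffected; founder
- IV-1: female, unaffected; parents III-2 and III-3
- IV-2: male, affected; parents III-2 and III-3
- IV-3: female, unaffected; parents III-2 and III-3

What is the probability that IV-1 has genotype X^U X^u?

1/2

III-2 is unaffected, so III-2 is X^U Y.
III-3 is unaffected so carries U and passed u to IV-2 (X^u Y), so III-3 is X^U X^u.
Their cross gives offspring ratios 1/2 X^U X^U : 1/2 X^U X^u. Conditioning on IV-1 being unaffected, P(X^U X^u) = 1/2 / 1 = 1/2.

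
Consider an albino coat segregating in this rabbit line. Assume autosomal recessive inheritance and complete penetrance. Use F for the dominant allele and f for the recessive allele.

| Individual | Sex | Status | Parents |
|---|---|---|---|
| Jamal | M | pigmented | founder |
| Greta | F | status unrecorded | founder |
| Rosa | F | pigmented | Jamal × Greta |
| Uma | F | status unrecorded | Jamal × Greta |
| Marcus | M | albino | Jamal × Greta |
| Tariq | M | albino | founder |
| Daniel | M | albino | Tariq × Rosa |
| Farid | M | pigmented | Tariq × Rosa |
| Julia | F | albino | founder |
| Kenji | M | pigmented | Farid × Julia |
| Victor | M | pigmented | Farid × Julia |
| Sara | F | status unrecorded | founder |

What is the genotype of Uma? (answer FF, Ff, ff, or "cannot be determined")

Uma's phenotype is unrecorded, and no parent or child forces a single allele at both positions; consistent genotype assignments exist with Uma as FF or Ff or ff.

cannot be determined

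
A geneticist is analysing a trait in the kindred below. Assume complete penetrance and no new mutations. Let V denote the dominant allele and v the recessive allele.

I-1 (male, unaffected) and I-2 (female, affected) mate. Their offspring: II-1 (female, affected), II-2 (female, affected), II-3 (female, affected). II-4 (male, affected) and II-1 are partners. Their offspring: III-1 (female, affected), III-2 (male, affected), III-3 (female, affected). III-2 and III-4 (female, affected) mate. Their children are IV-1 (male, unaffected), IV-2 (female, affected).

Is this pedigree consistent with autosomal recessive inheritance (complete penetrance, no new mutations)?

Under autosomal recessive, IV-1 (unaffected, male) cannot arise from III-2 (affected) × III-4 (affected).

No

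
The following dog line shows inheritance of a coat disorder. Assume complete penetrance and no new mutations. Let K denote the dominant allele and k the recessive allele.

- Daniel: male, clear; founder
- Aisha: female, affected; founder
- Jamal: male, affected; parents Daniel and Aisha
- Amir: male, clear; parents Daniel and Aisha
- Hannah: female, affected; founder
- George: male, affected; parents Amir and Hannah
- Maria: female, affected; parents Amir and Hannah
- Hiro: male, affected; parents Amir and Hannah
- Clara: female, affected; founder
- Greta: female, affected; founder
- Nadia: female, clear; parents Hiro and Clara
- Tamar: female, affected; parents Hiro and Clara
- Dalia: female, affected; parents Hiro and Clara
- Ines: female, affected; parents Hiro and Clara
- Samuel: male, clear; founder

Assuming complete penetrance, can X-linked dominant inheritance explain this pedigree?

Under X-linked dominant, Nadia (clear, female) cannot arise from Hiro (affected) × Clara (affected).

No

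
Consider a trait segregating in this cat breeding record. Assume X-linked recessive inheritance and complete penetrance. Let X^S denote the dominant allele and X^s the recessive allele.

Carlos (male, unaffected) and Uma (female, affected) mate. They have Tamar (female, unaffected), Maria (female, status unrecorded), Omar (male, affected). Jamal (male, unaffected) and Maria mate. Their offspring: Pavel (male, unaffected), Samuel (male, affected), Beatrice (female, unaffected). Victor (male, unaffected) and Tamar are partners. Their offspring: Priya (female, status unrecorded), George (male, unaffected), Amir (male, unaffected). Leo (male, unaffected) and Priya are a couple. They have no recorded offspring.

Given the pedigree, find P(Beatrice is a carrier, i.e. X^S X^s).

Jamal is unaffected, so Jamal is X^S Y.
Maria received S from Carlos (X^S Y) and received s from Uma (X^s X^s), so Maria is X^S X^s.
Their cross gives offspring ratios 1/2 X^S X^S : 1/2 X^S X^s. Conditioning on Beatrice being unaffected, P(X^S X^s) = 1/2 / 1 = 1/2.

1/2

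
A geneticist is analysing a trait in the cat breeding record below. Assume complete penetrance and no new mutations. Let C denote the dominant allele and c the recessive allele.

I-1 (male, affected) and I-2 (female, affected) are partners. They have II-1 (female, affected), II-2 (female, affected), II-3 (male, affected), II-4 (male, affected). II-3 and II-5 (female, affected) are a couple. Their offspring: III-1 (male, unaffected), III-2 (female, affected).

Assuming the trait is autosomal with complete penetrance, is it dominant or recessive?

dominant

II-3 and II-5 are both affected yet have an unaffected child III-1. Under a recessive model two affected parents are homozygous and every child would be affected, so the trait cannot be recessive.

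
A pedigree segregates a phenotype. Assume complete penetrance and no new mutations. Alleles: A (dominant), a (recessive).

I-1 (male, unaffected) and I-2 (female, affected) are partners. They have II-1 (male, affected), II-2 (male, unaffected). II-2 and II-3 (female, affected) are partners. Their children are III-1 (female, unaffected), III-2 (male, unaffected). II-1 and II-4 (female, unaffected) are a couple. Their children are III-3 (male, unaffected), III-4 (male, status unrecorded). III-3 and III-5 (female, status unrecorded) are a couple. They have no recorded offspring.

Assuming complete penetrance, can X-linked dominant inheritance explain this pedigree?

Yes

A consistent assignment under X-linked dominant exists: I-1 X^a Y, I-2 X^A X^a, II-1 X^A Y, II-2 X^a Y, II-3 X^A X^a, II-4 X^a X^a, III-1 X^a X^a, III-2 X^a Y, III-3 X^a Y, III-4 X^a Y, III-5 X^A X^A.
In this assignment every recorded phenotype matches its genotype and every non-founder's genotype is obtainable from its parents' genotypes, so the pedigree is consistent.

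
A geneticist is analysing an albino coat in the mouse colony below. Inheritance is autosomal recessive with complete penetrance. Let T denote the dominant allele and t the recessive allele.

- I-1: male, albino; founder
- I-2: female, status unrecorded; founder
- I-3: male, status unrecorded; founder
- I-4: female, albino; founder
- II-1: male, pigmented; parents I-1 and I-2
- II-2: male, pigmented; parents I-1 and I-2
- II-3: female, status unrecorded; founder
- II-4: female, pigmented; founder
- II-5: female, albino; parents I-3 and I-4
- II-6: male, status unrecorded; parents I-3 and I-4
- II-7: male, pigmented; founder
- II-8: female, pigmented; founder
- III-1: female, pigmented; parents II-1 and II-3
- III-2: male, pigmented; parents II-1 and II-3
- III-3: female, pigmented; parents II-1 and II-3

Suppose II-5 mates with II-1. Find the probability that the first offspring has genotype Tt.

1/2

II-5 is albino, so II-5 is tt.
II-1 is pigmented so carries T and received t from I-1 (tt), so II-1 is Tt.
The cross gives 1/2 Tt : 1/2 tt, so P(offspring has genotype Tt) = 1/2.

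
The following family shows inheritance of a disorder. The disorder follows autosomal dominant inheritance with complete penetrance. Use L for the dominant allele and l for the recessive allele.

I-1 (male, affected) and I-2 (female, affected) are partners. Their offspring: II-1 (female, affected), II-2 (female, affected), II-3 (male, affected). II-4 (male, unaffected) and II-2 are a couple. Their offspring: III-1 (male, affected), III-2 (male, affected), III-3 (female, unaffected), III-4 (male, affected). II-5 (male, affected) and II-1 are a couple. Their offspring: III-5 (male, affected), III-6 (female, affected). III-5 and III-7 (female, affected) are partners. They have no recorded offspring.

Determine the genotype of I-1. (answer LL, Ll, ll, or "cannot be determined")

I-1's phenotype allows LL or Ll, and no parent or child forces a single allele at both positions; consistent genotype assignments exist with I-1 as LL or Ll.

cannot be determined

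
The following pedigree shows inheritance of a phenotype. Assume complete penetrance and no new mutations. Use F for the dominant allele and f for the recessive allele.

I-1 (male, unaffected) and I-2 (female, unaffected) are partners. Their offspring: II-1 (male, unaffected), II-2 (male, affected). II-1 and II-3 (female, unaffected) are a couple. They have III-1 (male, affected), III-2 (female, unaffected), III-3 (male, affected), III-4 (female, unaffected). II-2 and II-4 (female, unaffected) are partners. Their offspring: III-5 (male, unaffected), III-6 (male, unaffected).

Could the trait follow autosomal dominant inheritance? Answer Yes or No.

No

Under autosomal dominant, II-2 (affected, male) cannot arise from I-1 (unaffected) × I-2 (unaffected).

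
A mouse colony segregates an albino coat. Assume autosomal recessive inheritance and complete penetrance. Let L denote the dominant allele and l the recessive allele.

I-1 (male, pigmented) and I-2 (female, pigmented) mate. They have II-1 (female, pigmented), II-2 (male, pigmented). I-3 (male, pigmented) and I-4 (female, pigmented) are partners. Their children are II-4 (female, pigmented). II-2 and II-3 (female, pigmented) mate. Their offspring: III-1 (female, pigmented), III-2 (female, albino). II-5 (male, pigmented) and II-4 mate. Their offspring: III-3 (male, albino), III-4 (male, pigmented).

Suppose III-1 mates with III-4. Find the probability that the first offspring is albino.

1/9

II-2 is pigmented so carries L and passed l to III-2 (ll), so II-2 is Ll.
II-3 is pigmented so carries L and passed l to III-2 (ll), so II-3 is Ll.
III-1 is a pigmented offspring of II-2 (Ll) × II-3 (Ll), whose cross gives 1/4 LL : 1/2 Ll : 1/4 ll; conditioning on being pigmented, III-1 is LL with probability 1/3, Ll with probability 2/3.
II-5 is pigmented so carries L and passed l to III-3 (ll), so II-5 is Ll.
II-4 is pigmented so carries L and passed l to III-3 (ll), so II-4 is Ll.
III-4 is a pigmented offspring of II-5 (Ll) × II-4 (Ll), whose cross gives 1/4 LL : 1/2 Ll : 1/4 ll; conditioning on being pigmented, III-4 is LL with probability 1/3, Ll with probability 2/3.
Summing over parental genotype combinations, P(offspring is albino) = 4/9·1/4 = 1/9.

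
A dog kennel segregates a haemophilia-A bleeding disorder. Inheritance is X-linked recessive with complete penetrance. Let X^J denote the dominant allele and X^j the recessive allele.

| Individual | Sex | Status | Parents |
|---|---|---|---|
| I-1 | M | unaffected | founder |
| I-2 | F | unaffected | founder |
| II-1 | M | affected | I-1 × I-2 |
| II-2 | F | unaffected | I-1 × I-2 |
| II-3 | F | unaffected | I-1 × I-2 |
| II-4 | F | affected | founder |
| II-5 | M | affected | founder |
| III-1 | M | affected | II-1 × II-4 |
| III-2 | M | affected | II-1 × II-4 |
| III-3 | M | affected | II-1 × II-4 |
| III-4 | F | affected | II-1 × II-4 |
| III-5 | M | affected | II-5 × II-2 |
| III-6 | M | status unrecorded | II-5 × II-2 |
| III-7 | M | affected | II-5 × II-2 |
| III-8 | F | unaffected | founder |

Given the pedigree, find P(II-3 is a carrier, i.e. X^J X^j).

I-1 is unaffected, so I-1 is X^J Y.
I-2 is unaffected so carries J and passed j to II-1 (X^j Y), so I-2 is X^J X^j.
Their cross gives offspring ratios 1/2 X^J X^J : 1/2 X^J X^j. Conditioning on II-3 being unaffected, P(X^J X^j) = 1/2 / 1 = 1/2.

1/2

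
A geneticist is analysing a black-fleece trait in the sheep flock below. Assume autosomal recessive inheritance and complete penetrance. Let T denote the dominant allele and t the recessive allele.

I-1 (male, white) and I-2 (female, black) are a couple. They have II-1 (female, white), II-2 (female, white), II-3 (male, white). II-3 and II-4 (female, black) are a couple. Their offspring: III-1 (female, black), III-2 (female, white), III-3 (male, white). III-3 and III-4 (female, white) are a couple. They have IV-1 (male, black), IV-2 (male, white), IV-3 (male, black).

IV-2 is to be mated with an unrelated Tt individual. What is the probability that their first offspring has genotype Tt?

III-3 is white so carries T and received t from II-4 (tt), so III-3 is Tt.
III-4 is white so carries T and passed t to IV-1 (tt), so III-4 is Tt.
IV-2 is a white offspring of III-3 (Tt) × III-4 (Tt), whose cross gives 1/4 TT : 1/2 Tt : 1/4 tt; conditioning on being white, IV-2 is TT with probability 1/3, Tt with probability 2/3.
Summing over parental genotype combinations, P(offspring has genotype Tt) = 1/3·1/2 + 2/3·1/2 = 1/2.

1/2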